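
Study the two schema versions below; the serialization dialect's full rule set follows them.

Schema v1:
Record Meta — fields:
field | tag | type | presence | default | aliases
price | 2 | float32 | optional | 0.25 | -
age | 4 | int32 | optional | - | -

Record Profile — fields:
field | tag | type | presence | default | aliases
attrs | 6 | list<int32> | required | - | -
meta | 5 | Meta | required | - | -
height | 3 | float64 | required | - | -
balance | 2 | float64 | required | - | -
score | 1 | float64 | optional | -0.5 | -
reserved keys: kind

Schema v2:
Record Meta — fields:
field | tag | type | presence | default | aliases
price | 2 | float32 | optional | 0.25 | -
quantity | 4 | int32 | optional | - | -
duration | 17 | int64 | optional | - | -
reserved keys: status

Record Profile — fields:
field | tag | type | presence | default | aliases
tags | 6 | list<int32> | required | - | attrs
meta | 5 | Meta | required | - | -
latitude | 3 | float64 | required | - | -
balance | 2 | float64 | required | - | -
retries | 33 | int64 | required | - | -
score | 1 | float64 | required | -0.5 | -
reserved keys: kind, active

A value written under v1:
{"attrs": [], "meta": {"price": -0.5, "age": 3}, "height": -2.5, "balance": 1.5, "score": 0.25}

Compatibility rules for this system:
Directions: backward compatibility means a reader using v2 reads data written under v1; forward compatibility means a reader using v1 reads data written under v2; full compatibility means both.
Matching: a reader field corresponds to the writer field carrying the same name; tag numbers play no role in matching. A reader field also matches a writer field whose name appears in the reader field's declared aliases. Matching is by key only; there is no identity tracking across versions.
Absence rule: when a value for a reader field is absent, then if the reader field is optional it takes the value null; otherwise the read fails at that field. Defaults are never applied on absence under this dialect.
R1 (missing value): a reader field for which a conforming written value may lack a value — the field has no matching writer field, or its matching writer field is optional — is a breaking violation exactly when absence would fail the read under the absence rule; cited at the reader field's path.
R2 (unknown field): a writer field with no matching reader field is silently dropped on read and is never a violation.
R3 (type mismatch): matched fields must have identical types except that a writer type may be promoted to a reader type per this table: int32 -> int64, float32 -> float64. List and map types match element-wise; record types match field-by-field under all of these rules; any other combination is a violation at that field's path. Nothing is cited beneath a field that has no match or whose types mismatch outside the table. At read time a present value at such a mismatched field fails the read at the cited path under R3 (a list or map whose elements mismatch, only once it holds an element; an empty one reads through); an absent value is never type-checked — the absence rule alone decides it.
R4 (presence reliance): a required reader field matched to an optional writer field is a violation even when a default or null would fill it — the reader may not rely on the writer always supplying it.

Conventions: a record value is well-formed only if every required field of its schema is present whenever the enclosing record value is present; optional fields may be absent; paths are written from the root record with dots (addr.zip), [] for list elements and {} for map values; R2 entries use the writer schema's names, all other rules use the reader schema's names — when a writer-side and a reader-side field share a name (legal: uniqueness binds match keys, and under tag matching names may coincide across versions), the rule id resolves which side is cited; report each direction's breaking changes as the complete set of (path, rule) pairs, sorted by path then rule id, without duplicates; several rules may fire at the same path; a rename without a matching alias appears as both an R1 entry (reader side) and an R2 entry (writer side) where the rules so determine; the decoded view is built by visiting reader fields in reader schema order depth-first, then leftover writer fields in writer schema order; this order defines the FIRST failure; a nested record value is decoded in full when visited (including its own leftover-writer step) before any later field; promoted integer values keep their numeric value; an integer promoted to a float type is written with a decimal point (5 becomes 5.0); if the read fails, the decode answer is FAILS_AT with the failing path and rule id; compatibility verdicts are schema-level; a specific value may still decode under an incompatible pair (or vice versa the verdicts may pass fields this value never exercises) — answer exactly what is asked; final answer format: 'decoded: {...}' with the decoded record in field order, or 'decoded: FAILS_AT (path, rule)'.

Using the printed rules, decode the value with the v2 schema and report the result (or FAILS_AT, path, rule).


decoded: FAILS_AT (latitude, R1)

arrows below run writer -> reader for Profile
decode walk for Profile under reader schema v2:
  tags := [] (from writer attrs)
  meta.price := -0.5
  meta.quantity := null (absent, optional -> null)
  meta.duration := null (absent, optional -> null)
  writer meta.age: unknown -> dropped
  read fails at latitude under R1 (no fill)
  => FAILS_AT (latitude, R1)
the other Profile changes do not affect what is asked:
  added field duration to record Meta: optional int64, tag 17 (in v2 it sits last) -> inert under this dialect — no rule fires on Profile and the result does not move
  field score in record Profile: optional changed to required -> schema-level compatibility only; this Profile value's decode is unchanged
  renamed field attrs to tags in record Profile (alias attrs declared on the renamed field) -> schema-level compatibility only; this Profile value's decode is unchanged
  renamed field age to quantity in record Meta -> inert under this dialect — no rule fires on Profile and the result does not move
  added field retries to record Profile: required int64, tag 33 (in v2 it sits immediately before score) -> schema-level compatibility only; this Profile value's decode is unchanged


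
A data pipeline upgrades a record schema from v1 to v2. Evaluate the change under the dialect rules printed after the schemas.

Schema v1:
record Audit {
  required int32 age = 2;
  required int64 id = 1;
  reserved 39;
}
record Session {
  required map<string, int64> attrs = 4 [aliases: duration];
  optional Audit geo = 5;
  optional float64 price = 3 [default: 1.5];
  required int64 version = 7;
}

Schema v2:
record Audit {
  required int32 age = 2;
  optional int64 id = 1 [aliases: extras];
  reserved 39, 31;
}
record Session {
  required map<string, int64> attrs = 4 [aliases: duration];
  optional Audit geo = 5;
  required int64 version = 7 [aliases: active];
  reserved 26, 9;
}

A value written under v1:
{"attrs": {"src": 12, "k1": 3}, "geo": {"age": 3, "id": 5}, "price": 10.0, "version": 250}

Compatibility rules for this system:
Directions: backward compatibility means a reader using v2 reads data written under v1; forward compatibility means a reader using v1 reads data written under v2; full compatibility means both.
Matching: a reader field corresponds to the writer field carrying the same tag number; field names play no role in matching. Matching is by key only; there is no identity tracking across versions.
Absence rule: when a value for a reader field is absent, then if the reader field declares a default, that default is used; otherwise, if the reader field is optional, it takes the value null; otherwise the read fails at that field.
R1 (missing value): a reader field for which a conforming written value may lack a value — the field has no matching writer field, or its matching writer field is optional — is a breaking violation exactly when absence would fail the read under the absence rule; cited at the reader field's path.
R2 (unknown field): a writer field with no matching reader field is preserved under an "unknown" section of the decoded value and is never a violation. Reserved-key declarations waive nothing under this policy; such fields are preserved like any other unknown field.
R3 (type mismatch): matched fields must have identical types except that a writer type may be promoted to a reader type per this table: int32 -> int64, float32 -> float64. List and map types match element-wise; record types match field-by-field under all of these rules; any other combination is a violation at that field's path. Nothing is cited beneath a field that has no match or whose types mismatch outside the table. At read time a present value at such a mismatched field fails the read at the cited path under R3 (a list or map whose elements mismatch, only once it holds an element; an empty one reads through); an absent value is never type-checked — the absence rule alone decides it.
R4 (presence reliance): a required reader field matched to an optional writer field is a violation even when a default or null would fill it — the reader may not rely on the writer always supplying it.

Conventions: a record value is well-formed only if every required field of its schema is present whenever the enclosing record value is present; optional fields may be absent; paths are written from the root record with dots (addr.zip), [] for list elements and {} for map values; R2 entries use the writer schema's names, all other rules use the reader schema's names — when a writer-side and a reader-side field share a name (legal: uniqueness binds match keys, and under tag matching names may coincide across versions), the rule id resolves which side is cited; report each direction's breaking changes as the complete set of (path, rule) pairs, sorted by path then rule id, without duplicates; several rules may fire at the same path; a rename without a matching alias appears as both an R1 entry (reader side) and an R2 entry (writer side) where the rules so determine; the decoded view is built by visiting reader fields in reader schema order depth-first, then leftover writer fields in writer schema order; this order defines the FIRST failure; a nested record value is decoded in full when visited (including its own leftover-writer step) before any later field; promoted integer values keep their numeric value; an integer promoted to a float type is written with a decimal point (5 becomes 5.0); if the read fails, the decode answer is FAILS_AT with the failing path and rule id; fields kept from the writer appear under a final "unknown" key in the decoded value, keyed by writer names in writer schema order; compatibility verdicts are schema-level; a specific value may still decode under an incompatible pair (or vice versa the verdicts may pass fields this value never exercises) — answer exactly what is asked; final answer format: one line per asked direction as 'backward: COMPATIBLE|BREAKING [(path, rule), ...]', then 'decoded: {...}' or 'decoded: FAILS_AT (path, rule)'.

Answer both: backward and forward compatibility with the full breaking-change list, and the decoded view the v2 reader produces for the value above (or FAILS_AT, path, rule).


backward: COMPATIBLE []; forward: BREAKING [(geo.id, R1), (geo.id, R4)]; decoded: {"attrs": {"src": 12, "k1": 3}, "geo": {"age": 3, "id": 5}, "version": 250, "unknown": {"price": 10.0}}

each type pair in Session: writer, then reader
checking backward for Session: reader v2 against writer v1:
  writer required, map<string, int64> -> map<string, int64>: reader attrs maps from writer attrs
  writer optional, Audit -> Audit: reader geo maps from writer geo
  writer required, int64 -> int64: reader version maps from writer version
  price (writer side), unknown to reader
  writer required, int32 -> int32: reader geo.age maps from writer geo.age
  writer required, int64 -> int64: reader geo.id maps from writer geo.id
  nothing fires on Session: backward is COMPATIBLE
checking forward for Session: reader v1 against writer v2:
  writer required, map<string, int64> -> map<string, int64>: reader attrs maps from writer attrs
  writer optional, Audit -> Audit: reader geo maps from writer geo
  no writer field matches reader price
  writer required, int64 -> int64: reader version maps from writer version
  writer required, int32 -> int32: reader geo.age maps from writer geo.age
  writer optional, int64 -> int64: reader geo.id maps from writer geo.id
  rule R1 violated at geo.id
  rule R4 violated at geo.id
  => forward verdict for Session: BREAKING, 2 violation(s)
decode walk for Session under reader schema v2:
  attrs := {"src": 12, "k1": 3}
  geo.age := 3
  geo.id := 5
  version := 250
  writer price: kept under "unknown"
  => decoded: {"attrs": {"src": 12, "k1": 3}, "geo": {"age": 3, "id": 5}, "version": 250, "unknown": {"price": 10.0}}


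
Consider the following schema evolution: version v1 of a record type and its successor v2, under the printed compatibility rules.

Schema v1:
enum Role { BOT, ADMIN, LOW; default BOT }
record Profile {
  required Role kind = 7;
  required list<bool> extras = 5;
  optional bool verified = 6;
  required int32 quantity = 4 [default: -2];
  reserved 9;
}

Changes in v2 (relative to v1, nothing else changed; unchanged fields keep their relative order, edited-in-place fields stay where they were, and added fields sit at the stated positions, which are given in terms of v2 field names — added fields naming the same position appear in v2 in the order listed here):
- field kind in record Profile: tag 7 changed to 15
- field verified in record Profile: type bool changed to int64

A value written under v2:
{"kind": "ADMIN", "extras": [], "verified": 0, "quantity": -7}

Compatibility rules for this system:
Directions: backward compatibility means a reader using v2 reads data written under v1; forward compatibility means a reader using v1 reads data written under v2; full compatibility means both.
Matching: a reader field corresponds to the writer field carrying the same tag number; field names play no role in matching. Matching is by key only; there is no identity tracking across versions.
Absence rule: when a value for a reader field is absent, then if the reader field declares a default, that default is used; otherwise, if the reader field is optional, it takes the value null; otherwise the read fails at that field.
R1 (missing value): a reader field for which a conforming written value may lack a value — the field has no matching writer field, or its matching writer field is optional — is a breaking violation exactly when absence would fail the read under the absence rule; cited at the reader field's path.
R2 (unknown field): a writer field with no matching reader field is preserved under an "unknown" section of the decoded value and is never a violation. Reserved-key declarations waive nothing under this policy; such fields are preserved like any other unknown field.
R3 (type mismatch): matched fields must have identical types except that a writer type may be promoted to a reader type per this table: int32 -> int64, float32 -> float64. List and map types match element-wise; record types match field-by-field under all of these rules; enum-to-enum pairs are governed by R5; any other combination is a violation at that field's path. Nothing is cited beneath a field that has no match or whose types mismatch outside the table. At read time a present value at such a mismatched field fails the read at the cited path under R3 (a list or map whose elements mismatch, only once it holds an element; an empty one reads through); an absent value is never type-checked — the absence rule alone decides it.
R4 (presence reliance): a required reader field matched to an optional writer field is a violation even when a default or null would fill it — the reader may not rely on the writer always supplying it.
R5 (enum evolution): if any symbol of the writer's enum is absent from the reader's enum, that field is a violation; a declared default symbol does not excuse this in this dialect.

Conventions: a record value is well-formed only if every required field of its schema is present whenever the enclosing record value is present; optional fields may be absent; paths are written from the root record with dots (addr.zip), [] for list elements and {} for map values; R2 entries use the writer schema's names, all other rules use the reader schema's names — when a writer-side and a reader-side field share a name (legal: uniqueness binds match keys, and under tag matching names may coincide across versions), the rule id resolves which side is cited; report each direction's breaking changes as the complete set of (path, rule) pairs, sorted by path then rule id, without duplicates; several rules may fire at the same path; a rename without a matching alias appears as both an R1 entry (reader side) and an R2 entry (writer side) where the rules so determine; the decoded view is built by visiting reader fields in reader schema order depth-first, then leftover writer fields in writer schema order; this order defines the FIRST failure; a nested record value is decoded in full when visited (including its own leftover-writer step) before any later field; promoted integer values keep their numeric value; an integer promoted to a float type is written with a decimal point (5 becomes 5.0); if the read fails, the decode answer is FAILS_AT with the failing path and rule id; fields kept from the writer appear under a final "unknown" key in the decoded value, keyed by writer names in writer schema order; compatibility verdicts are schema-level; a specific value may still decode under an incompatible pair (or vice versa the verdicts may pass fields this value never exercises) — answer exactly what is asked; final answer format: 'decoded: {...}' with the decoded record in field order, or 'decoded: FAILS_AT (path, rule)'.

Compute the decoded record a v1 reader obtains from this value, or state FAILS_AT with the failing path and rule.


in Profile below, arrows point writer -> reader
migrating the Profile value to v1:
  read fails at kind under R1 (no fill)
  => FAILS_AT (kind, R1)
checking off the Profile differences that do not matter here:
  field verified in record Profile: type bool changed to int64 -> shifts the Profile verdicts, not this decode

decoded: FAILS_AT (kind, R1)


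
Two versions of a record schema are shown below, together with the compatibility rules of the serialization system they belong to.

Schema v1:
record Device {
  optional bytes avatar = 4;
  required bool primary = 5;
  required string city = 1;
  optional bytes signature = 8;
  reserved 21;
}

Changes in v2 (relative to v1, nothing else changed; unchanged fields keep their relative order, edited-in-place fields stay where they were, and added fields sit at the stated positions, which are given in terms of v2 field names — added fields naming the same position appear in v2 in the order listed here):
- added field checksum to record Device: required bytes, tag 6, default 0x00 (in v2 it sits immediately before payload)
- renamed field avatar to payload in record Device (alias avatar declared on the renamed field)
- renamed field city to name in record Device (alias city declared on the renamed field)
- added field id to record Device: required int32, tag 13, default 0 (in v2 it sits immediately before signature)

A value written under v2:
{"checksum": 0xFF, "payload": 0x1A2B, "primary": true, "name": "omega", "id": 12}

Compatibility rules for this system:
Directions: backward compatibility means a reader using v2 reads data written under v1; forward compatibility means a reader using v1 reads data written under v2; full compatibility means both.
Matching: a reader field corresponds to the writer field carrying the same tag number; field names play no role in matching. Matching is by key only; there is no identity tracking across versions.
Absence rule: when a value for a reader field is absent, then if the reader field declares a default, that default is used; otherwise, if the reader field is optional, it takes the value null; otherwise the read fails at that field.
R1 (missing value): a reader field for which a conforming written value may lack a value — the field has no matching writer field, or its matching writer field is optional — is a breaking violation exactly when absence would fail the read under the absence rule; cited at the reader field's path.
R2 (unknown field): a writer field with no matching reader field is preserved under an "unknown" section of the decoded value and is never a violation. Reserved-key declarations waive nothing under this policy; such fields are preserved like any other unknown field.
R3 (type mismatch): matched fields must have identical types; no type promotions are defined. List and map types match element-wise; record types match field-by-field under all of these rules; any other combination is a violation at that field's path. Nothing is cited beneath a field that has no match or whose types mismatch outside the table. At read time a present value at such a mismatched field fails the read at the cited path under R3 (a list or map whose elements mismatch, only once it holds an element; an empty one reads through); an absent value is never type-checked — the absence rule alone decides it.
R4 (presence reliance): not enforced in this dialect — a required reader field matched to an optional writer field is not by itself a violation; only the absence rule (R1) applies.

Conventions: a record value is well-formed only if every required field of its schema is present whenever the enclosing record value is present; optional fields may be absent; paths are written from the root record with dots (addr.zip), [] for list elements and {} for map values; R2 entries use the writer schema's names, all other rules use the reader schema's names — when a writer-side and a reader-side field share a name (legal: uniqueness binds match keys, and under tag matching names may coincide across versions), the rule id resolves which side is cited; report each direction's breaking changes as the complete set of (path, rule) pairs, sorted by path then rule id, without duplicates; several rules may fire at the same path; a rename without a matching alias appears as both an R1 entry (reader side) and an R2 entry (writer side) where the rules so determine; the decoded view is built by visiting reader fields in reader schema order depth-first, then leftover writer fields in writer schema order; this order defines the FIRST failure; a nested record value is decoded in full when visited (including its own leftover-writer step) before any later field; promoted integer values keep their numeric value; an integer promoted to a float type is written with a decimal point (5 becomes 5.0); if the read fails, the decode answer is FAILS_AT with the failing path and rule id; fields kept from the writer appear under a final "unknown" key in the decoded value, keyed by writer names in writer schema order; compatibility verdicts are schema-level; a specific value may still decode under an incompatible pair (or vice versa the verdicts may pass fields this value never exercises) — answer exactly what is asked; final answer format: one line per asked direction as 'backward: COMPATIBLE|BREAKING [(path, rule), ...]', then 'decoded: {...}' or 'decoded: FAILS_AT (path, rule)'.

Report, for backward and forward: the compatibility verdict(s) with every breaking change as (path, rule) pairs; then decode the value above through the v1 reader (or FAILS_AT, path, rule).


in Device below, arrows point writer -> reader
backward analysis of Device with v2 as reader and v1 as writer:
  checksum has no writer counterpart
  payload: bytes -> bytes, writer optional; from avatar
  primary: bool -> bool, writer required; from primary
  name: string -> string, writer required; from city
  id has no writer counterpart
  signature: bytes -> bytes, writer optional; from signature
  => no violations; backward on Device: COMPATIBLE
forward analysis of Device with v1 as reader and v2 as writer:
  avatar: bytes -> bytes, writer optional; from payload
  primary: bool -> bool, writer required; from primary
  city: string -> string, writer required; from name
  signature: bytes -> bytes, writer optional; from signature
  checksum (writer side), unknown to reader
  id (writer side), unknown to reader
  => no violations; forward on Device: COMPATIBLE
migrating the Device value to v1:
  avatar := 0x1A2B (from writer payload)
  primary := true
  city := "omega" (from writer name)
  signature := null (not supplied -> null)
  writer checksum: kept under "unknown"
  writer id: kept under "unknown"
  => decoded: {"avatar": 0x1A2B, "primary": true, "city": "omega", "signature": null, "unknown": {"checksum": 0xFF, "id": 12}}

backward: COMPATIBLE []; forward: COMPATIBLE []; decoded: {"avatar": 0x1A2B, "primary": true, "city": "omega", "signature": null, "unknown": {"checksum": 0xFF, "id": 12}}


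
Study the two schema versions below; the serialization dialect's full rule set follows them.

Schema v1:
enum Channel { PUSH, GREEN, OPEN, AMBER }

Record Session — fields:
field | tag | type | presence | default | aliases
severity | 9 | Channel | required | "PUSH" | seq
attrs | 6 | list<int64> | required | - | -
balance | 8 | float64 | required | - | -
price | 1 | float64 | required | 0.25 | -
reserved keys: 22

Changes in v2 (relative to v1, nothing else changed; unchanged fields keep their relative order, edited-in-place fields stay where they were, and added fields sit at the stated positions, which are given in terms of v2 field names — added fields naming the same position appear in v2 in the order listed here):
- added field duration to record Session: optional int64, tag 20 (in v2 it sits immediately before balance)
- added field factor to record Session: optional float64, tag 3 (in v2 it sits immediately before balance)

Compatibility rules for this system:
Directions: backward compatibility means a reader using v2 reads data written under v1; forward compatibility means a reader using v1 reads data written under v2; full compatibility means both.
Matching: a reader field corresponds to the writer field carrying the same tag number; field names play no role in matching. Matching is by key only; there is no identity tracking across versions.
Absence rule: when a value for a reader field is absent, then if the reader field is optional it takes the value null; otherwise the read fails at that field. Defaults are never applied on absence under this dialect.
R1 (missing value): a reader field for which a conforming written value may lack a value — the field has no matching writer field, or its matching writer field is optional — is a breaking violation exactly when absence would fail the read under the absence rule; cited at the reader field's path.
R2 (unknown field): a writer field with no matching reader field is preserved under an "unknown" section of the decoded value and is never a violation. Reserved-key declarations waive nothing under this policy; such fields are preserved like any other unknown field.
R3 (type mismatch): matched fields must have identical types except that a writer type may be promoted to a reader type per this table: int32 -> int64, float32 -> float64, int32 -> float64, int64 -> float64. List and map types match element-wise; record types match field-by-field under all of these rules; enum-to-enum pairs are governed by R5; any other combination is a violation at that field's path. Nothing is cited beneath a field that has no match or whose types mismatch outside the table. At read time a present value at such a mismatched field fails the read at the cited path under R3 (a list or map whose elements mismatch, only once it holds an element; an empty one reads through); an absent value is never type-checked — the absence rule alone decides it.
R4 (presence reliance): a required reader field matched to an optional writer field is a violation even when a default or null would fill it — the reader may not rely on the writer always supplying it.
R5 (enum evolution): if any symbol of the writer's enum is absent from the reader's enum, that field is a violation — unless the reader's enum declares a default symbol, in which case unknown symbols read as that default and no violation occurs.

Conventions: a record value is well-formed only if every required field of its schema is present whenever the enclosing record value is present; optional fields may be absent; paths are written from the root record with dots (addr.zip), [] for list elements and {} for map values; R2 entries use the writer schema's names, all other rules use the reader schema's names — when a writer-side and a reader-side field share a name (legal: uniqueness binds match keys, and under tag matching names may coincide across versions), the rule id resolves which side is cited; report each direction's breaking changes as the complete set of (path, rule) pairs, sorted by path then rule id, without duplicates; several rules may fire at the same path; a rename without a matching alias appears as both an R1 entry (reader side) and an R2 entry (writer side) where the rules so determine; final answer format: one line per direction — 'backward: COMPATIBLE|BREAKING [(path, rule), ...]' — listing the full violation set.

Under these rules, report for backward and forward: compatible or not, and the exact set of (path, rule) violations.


arrows below run writer -> reader for Session
checking backward for Session: reader v2 against writer v1:
  writer required, Channel -> Channel: reader severity maps from writer severity
  writer required, list<int64> -> list<int64>: reader attrs maps from writer attrs
  duration: no writer match
  factor: no writer match
  writer required, float64 -> float64: reader balance maps from writer balance
  writer required, float64 -> float64: reader price maps from writer price
  => no violations; backward on Session: COMPATIBLE
checking forward for Session: reader v1 against writer v2:
  writer required, Channel -> Channel: reader severity maps from writer severity
  writer required, list<int64> -> list<int64>: reader attrs maps from writer attrs
  writer required, float64 -> float64: reader balance maps from writer balance
  writer required, float64 -> float64: reader price maps from writer price
  writer field duration has no reader counterpart
  writer field factor has no reader counterpart
  => no violations; forward on Session: COMPATIBLE

backward: COMPATIBLE []; forward: COMPATIBLE []


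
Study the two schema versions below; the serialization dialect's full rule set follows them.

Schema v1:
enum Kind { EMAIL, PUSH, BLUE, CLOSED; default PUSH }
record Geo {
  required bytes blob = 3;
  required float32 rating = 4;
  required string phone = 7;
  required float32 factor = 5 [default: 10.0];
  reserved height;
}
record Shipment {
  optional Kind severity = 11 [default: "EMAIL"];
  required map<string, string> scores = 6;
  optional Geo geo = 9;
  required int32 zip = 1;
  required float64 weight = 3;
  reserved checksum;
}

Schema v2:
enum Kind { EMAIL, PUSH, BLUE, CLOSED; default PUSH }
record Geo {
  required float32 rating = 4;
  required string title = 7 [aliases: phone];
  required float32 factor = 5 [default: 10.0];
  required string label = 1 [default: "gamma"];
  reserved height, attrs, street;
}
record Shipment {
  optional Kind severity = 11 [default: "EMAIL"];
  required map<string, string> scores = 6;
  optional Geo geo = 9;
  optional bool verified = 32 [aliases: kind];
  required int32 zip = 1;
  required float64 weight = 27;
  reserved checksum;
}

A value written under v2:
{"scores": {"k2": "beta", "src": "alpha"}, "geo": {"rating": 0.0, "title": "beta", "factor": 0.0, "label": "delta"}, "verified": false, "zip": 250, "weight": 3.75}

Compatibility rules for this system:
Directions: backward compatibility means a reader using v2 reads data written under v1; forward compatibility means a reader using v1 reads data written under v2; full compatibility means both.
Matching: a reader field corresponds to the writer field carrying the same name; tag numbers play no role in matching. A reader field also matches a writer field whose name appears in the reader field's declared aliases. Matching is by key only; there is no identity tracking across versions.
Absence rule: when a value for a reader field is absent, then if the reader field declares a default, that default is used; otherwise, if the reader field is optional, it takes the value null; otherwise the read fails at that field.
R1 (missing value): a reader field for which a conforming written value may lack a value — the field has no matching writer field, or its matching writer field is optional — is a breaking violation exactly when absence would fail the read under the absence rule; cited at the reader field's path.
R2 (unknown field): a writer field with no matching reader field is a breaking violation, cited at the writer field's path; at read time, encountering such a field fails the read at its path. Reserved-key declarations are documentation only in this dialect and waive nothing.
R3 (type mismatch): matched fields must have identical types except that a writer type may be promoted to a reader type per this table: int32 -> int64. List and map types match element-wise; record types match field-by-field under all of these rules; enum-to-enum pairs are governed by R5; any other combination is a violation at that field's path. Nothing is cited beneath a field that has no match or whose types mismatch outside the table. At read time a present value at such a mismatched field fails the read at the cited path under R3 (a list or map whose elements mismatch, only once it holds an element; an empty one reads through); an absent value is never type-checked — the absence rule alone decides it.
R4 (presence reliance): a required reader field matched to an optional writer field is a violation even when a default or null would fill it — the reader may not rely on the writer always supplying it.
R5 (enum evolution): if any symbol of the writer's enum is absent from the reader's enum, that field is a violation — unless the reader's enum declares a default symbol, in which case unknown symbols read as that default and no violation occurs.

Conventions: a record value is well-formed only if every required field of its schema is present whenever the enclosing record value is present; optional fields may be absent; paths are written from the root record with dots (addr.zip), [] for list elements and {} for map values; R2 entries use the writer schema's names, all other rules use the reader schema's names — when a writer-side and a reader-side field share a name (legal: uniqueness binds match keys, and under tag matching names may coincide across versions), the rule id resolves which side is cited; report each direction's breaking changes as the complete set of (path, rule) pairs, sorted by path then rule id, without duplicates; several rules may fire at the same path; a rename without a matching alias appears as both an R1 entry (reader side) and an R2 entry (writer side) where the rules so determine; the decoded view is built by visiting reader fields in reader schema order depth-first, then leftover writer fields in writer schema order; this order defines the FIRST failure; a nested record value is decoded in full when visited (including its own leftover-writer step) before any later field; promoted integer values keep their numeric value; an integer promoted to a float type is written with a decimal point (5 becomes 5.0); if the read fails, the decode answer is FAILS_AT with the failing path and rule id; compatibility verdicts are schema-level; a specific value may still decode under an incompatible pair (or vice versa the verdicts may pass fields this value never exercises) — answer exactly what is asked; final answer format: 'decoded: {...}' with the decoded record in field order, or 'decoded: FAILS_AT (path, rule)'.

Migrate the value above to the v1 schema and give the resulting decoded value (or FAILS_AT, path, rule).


the writer's type comes first in each Shipment pair
decode walk for Shipment under reader schema v1:
  severity := "EMAIL" (no value, default fills)
  scores := {"k2": "beta", "src": "alpha"}
  read fails at geo.blob under R1 (no fill)
  => FAILS_AT (geo.blob, R1)
remaining Shipment differences; none change what is asked:
  added field verified to record Shipment: optional bool, tag 32 (in v2 it sits immediately before zip) -> matters for Shipment compatibility verdicts, not for this value's decode
  renamed field phone to title in record Geo (alias phone declared on the renamed field) -> matters for Shipment compatibility verdicts, not for this value's decode
  field weight in record Shipment: tag 3 changed to 27 -> fires no rule on Shipment under this dialect and leaves the result unchanged
  added field label to record Geo: required string, tag 1, default "gamma" (in v2 it sits last) -> matters for Shipment compatibility verdicts, not for this value's decode

decoded: FAILS_AT (geo.blob, R1)


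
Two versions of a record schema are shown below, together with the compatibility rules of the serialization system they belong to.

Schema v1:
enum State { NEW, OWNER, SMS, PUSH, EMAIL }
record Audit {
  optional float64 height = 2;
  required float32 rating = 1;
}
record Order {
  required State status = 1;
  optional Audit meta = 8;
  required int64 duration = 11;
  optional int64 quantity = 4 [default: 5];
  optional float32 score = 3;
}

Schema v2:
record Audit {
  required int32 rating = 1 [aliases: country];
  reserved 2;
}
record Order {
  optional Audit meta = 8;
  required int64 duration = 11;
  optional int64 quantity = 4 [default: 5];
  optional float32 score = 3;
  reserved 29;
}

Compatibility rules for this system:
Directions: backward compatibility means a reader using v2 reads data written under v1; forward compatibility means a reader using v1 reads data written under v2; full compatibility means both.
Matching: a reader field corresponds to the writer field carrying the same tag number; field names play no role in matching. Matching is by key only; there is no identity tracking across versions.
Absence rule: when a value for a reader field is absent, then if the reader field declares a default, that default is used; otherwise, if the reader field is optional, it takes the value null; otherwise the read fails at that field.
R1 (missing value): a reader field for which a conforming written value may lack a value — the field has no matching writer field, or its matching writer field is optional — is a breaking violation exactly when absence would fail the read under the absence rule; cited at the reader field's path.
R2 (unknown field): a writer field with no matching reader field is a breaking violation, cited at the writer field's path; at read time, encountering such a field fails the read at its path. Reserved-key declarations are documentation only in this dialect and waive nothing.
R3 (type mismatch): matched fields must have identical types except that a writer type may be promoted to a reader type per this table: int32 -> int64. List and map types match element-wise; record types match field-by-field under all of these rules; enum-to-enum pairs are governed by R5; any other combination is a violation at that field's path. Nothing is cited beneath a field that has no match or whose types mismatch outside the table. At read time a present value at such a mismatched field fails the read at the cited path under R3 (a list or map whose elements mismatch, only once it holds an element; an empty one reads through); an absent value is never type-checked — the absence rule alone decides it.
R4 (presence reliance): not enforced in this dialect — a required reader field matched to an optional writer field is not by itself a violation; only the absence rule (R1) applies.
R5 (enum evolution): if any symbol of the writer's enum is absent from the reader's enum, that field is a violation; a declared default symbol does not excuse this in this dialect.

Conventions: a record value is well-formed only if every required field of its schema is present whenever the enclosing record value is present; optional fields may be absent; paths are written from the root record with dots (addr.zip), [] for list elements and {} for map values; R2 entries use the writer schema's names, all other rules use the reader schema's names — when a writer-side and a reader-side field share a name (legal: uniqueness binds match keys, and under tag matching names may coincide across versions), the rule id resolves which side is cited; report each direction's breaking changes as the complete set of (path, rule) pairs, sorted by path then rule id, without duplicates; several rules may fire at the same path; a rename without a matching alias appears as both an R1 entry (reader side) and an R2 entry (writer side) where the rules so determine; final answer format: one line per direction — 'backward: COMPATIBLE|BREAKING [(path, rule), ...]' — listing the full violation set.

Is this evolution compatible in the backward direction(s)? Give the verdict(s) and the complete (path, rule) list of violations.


arrows below run writer -> reader for Order
checking backward for Order: reader v2 against writer v1:
  meta <- meta (Audit -> Audit, writer optional)
  duration <- duration (int64 -> int64, writer required)
  quantity <- quantity (int64 -> int64, writer optional)
  score <- score (float32 -> float32, writer optional)
  writer field status has no reader counterpart
  meta.rating <- meta.rating (float32 -> int32, writer required)
  writer field meta.height has no reader counterpart
  breaking: (meta.height, R2)
  breaking: (meta.rating, R3)
  breaking: (status, R2)
  => backward verdict for Order: BREAKING, 3 violation(s)

backward: BREAKING [(meta.height, R2), (meta.rating, R3), (status, R2)]
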